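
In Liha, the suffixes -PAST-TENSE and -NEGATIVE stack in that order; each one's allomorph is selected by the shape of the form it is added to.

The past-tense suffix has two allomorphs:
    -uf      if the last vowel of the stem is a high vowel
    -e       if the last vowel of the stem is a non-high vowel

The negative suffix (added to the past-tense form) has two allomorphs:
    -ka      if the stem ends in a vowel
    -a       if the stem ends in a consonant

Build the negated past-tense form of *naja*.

najaeka

Since the last vowel of *naja* is /a/ (a non-high vowel), it takes -e, giving *najae*.
The past-tense form *najae*: final sound = /e/, a vowel → -ka → *najaeka*.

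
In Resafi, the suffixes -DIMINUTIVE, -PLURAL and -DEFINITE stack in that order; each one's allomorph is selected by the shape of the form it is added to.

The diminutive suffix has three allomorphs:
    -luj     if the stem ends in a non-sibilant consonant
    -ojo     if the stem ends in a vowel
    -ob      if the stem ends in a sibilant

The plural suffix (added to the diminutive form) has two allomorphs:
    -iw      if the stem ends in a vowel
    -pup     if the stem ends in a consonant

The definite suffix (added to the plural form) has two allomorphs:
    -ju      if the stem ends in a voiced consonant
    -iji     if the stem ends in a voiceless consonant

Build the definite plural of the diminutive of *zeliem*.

*zeliem*: final sound = /m/, a non-sibilant consonant → -luj → *zeliemluj*.
The diminutive form *zeliemluj* — final sound /j/ (a consonant) → -pup → *zeliemlujpup*.
The plural form *zeliemlujpup* — final consonant /p/ (voiceless) → -iji → *zeliemlujpupiji*.

zeliemlujpupiji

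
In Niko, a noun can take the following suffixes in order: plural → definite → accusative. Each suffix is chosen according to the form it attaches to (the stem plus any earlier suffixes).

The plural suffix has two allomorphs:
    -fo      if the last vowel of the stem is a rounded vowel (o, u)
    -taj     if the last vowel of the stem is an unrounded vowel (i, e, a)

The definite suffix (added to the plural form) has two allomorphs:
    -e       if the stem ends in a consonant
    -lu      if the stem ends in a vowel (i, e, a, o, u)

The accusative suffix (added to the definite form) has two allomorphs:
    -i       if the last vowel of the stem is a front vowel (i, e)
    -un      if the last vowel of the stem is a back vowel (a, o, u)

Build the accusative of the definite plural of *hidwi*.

hidwitajei

The last vowel of *hidwi* is /i/, which is an unrounded vowel, so the plural suffix is -taj, giving *hidwitaj*.
The plural form *hidwitaj*: final sound = /j/, a consonant → -e → *hidwitaje*.
Since the last vowel of the definite form *hidwitaje* is /e/ (a front vowel), it takes -i, giving *hidwitajei*.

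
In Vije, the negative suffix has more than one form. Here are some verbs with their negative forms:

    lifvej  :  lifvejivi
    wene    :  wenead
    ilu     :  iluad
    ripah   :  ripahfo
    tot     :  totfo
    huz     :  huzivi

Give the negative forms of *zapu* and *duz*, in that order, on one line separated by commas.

The alternation tracks the final sound of the stem — -fo when the stem ends in a voiceless consonant (*ripah*, *tot*); -ivi when the stem ends in a voiced consonant (*lifvej*, *huz*); -ad when the stem ends in a vowel (*wene*, *ilu*).
The final sound of *zapu* is /u/, which is a vowel, so the suffix is -ad, giving *zapuad*.
*duz* — final sound /z/ (a voiced consonant) → -ivi → *duzivi*.

zapuad, duzivi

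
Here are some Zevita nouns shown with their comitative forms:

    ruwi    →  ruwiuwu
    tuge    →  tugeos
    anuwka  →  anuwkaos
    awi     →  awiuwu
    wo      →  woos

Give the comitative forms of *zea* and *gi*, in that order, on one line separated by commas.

The suffix is conditioned by the last vowel: -uwu when the last vowel of the stem is a high vowel (*ruwi*, *awi*); -os when the last vowel of the stem is a non-high vowel (*tuge*, *anuwka*, *wo*).
*zea*: last vowel = /a/, a non-high vowel → -os → *zeaos*.
Since the last vowel of *gi* is /i/ (a high vowel), it takes -uwu, giving *giuwu*.

zeaos, giuwu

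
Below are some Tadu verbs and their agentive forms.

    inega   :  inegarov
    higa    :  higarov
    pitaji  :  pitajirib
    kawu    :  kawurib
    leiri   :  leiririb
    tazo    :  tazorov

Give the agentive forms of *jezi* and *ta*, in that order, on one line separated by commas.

jezirib, tarov

Looking at the last vowel of each stem: -rib when the last vowel of the stem is a high vowel (*pitaji*, *kawu*, *leiri*); -rov when the last vowel of the stem is a non-high vowel (*inega*, *higa*, *tazo*).
The last vowel of *jezi* is /i/, which is a high vowel, so the suffix is -rib, giving *jezirib*.
The last vowel of *ta* is /a/, which is a non-high vowel, so the suffix is -rov, giving *tarov*.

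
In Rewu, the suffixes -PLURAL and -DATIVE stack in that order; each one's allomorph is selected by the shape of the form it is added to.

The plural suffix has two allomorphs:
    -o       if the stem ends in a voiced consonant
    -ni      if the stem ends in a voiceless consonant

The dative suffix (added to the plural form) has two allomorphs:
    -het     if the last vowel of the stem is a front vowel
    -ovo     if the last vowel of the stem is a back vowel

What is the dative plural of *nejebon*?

*nejebon*: final consonant = /n/, voiced → -o → *nejebono*.
The last vowel of the plural form *nejebono* is /o/, which is a back vowel, so the dative suffix is -ovo, giving *nejebonoovo*.

nejebonoovo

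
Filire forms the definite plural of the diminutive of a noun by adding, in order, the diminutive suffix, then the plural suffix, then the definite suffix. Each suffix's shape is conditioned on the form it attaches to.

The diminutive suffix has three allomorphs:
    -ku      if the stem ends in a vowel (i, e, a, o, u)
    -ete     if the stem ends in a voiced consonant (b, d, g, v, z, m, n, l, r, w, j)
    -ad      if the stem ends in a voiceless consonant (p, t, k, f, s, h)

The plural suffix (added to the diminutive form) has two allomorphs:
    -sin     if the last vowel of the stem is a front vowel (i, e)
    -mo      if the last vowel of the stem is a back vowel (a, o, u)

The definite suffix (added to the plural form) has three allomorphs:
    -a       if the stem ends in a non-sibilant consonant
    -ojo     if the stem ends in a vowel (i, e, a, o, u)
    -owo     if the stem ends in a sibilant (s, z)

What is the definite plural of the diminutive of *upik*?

*upik* — final sound /k/ (a voiceless consonant) → -ad → *upikad*.
The diminutive form *upikad* — last vowel /a/ (a back vowel) → -mo → *upikadmo*.
The plural form *upikadmo*: final sound = /o/, a vowel → -ojo → *upikadmoojo*.

upikadmoojo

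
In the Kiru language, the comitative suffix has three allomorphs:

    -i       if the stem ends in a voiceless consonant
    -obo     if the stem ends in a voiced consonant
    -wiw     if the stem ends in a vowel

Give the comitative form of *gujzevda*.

Since the final sound of *gujzevda* is /a/ (a vowel), it takes -wiw, giving *gujzevdawiw*.

gujzevdawiw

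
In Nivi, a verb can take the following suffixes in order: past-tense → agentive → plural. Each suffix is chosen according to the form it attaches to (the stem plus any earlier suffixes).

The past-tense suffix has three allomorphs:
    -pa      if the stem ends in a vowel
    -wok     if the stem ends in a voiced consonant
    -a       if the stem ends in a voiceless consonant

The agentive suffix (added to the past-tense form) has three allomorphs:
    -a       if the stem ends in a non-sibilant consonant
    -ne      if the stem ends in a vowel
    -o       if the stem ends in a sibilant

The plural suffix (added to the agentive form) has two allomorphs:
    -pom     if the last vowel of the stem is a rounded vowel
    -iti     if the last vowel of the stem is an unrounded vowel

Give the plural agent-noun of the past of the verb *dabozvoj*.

dabozvojwokaiti

Since the final sound of *dabozvoj* is /j/ (a voiced consonant), it takes -wok, giving *dabozvojwok*.
The past-tense form *dabozvojwok*: final sound = /k/, a non-sibilant consonant → -a → *dabozvojwoka*.
The agentive form *dabozvojwoka*: last vowel = /a/, an unrounded vowel → -iti → *dabozvojwokaiti*.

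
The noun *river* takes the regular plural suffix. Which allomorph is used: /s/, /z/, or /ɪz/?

/z/

The stem *river* ends in a voiced non-sibilant sound.
The plural suffix surfaces as /ɪz/ after sibilants, /s/ after other voiceless consonants, and /z/ after other voiced sounds.
So the plural -s on *river* is pronounced /z/.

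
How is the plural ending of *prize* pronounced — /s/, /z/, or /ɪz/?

The stem *prize* ends in a sibilant (/s, z, ʃ, ʒ, tʃ, dʒ/).
The plural suffix surfaces as /ɪz/ after sibilants, /s/ after other voiceless consonants, and /z/ after other voiced sounds.
So the plural -s on *prize* is pronounced /ɪz/.

/ɪz/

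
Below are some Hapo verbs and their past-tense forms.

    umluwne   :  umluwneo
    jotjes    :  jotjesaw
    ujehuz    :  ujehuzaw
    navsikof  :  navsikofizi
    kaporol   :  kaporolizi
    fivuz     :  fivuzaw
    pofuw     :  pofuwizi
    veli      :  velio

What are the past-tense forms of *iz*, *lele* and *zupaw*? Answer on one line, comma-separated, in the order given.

izaw, leleo, zupawizi

The alternation tracks the final sound of the stem — -aw when the stem ends in a sibilant (*jotjes*, *ujehuz*, *fivuz*); -izi when the stem ends in a non-sibilant consonant (*navsikof*, *kaporol*, *pofuw*); -o when the stem ends in a vowel (*umluwne*, *veli*).
The final sound of *iz* is /z/, which is a sibilant, so the suffix is -aw, giving *izaw*.
Since the final sound of *lele* is /e/ (a vowel), it takes -o, giving *leleo*.
*zupaw* — final sound /w/ (a non-sibilant consonant) → -izi → *zupawizi*.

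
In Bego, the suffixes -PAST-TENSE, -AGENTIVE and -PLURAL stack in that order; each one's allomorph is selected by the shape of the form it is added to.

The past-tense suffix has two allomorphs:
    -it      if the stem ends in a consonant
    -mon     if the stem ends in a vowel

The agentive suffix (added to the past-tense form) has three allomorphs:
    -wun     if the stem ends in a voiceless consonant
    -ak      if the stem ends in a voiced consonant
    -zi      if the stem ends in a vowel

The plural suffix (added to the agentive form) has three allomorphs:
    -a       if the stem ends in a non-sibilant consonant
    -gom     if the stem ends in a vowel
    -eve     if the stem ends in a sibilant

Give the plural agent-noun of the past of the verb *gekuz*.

gekuzitwuna

The final sound of *gekuz* is /z/, which is a consonant, so the past-tense suffix is -it, giving *gekuzit*.
The past-tense form *gekuzit*: final sound = /t/, a voiceless consonant → -wun → *gekuzitwun*.
The agentive form *gekuzitwun* — final sound /n/ (a non-sibilant consonant) → -a → *gekuzitwuna*.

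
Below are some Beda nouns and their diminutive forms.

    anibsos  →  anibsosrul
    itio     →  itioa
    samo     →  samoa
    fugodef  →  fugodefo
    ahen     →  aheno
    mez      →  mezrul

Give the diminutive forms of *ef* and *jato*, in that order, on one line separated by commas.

efo, jatoa

Looking at the final sound of each stem: -rul when the stem ends in a sibilant (*anibsos*, *mez*); -o when the stem ends in a non-sibilant consonant (*fugodef*, *ahen*); -a when the stem ends in a vowel (*itio*, *samo*).
*ef*: final sound = /f/, a non-sibilant consonant → -o → *efo*.
*jato*: final sound = /o/, a vowel → -a → *jatoa*.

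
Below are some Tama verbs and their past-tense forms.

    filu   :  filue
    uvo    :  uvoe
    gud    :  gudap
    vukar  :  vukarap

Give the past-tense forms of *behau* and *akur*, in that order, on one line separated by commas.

Looking at the final sound of each stem: -ap when the stem ends in a consonant (*gud*, *vukar*); -e when the stem ends in a vowel (*filu*, *uvo*).
Since the final sound of *behau* is /u/ (a vowel), it takes -e, giving *behaue*.
*akur*: final sound = /r/, a consonant → -ap → *akurap*.

behaue, akurap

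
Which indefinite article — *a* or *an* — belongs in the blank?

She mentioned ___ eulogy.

a

The indefinite article is chosen by the initial *sound* of the following word, not its spelling.
*eulogy* begins with the sound /juː/ (eu pronounced /juː/) — a consonant sound.
So the article is *a*: She mentioned a eulogy.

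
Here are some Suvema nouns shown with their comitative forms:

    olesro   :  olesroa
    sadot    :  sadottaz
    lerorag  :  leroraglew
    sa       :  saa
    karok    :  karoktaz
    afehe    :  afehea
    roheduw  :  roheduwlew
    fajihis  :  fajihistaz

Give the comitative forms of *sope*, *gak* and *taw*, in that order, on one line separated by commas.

sopea, gaktaz, tawlew

The pattern is voicing of the final sound: -taz when the stem ends in a voiceless consonant (*sadot*, *karok*, *fajihis*); -lew when the stem ends in a voiced consonant (*lerorag*, *roheduw*); -a when the stem ends in a vowel (*olesro*, *sa*, *afehe*).
Since the final sound of *sope* is /e/ (a vowel), it takes -a, giving *sopea*.
The final sound of *gak* is /k/, which is a voiceless consonant, so the suffix is -taz, giving *gaktaz*.
*taw*: final sound = /w/, a voiced consonant → -lew → *tawlew*.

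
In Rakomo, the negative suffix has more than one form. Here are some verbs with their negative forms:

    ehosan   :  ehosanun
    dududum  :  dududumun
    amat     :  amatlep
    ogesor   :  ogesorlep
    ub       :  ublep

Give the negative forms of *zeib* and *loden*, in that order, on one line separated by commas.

zeiblep, lodenun

The alternation tracks the final consonant of the stem — -un when the stem ends in a nasal (*ehosan*, *dududum*); -lep when the stem ends in a non-nasal consonant (*amat*, *ogesor*, *ub*).
*zeib* — final consonant /b/ (non-nasal) → -lep → *zeiblep*.
The final consonant of *loden* is /n/, which is a nasal, so the suffix is -un, giving *lodenun*.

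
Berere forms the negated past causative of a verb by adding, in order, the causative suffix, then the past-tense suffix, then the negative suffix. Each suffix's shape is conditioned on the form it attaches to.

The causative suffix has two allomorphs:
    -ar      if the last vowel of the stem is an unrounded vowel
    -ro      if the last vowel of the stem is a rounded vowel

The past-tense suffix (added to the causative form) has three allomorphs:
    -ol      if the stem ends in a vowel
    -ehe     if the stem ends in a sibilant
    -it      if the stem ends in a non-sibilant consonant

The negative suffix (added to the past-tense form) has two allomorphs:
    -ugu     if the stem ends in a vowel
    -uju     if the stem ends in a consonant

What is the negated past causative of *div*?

Since the last vowel of *div* is /i/ (an unrounded vowel), it takes -ar, giving *divar*.
The causative form *divar*: final sound = /r/, a non-sibilant consonant → -it → *divarit*.
The final sound of the past-tense form *divarit* is /t/, which is a consonant, so the negative suffix is -uju, giving *divarituju*.

divarituju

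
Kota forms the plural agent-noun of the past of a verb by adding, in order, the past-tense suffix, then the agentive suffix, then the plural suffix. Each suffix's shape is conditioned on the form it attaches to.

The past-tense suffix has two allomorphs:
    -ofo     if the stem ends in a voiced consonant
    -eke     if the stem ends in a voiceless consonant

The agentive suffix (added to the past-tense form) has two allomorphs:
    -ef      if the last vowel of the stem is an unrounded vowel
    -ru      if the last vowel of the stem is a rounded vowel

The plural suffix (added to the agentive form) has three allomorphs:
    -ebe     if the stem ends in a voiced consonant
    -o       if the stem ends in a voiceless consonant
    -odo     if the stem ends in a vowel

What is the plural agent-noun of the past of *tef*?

*tef* — final consonant /f/ (voiceless) → -eke → *tefeke*.
The last vowel of the past-tense form *tefeke* is /e/, which is an unrounded vowel, so the agentive suffix is -ef, giving *tefekeef*.
Since the final sound of the agentive form *tefekeef* is /f/ (a voiceless consonant), it takes -o, giving *tefekeefo*.

tefekeefo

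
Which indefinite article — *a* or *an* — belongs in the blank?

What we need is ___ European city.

a

The indefinite article is chosen by the initial *sound* of the following word, not its spelling.
*European* begins with the sound /jʊ/ (eu pronounced /jʊ/) — a consonant sound.
So the article is *a*: What we need is a European city.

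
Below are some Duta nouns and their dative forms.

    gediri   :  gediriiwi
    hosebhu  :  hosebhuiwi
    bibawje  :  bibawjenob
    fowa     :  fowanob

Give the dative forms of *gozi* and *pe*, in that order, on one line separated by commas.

The alternation tracks the last vowel of the stem — -iwi when the last vowel of the stem is a high vowel (*gediri*, *hosebhu*); -nob when the last vowel of the stem is a non-high vowel (*bibawje*, *fowa*).
Since the last vowel of *gozi* is /i/ (a high vowel), it takes -iwi, giving *goziiwi*.
Since the last vowel of *pe* is /e/ (a non-high vowel), it takes -nob, giving *penob*.

goziiwi, penob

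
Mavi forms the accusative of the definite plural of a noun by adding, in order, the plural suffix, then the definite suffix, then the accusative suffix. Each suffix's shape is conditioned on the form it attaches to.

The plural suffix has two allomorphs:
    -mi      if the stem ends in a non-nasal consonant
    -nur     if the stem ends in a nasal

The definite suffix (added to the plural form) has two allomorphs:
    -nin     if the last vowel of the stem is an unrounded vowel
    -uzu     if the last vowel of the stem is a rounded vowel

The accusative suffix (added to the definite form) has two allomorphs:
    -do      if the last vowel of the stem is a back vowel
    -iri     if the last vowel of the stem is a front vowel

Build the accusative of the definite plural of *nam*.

Since the final consonant of *nam* is /m/ (a nasal), it takes -nur, giving *namnur*.
The plural form *namnur* — last vowel /u/ (a rounded vowel) → -uzu → *namnuruzu*.
The last vowel of the definite form *namnuruzu* is /u/, which is a back vowel, so the accusative suffix is -do, giving *namnuruzudo*.

namnuruzudo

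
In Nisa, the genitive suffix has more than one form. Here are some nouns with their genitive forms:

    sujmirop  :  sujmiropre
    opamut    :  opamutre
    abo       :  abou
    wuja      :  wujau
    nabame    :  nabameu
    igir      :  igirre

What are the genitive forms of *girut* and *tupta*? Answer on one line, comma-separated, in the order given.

The suffix is conditioned by the final sound: -re when the stem ends in a consonant (*sujmirop*, *opamut*, *igir*); -u when the stem ends in a vowel (*abo*, *wuja*, *nabame*).
The final sound of *girut* is /t/, which is a consonant, so the suffix is -re, giving *girutre*.
Since the final sound of *tupta* is /a/ (a vowel), it takes -u, giving *tuptau*.

girutre, tuptau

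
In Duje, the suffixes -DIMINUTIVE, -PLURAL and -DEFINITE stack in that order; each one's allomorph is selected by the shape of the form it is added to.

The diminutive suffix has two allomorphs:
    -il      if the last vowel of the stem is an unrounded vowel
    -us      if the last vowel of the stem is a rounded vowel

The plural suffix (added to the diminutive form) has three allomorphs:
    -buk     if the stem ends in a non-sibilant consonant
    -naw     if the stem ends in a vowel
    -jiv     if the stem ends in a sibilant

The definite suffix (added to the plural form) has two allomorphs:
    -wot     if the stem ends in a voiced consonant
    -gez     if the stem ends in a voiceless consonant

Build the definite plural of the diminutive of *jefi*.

jefiilbukgez

The last vowel of *jefi* is /i/, which is an unrounded vowel, so the diminutive suffix is -il, giving *jefiil*.
The diminutive form *jefiil* — final sound /l/ (a non-sibilant consonant) → -buk → *jefiilbuk*.
Since the final consonant of the plural form *jefiilbuk* is /k/ (voiceless), it takes -gez, giving *jefiilbukgez*.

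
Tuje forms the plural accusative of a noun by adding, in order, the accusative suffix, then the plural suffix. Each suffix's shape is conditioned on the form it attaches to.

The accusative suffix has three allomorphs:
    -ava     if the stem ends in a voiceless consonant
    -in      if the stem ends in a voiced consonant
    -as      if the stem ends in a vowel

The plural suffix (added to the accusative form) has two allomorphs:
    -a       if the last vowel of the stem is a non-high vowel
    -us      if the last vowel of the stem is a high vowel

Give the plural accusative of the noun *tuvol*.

tuvolinus

The final sound of *tuvol* is /l/, which is a voiced consonant, so the accusative suffix is -in, giving *tuvolin*.
The accusative form *tuvolin* — last vowel /i/ (a high vowel) → -us → *tuvolinus*.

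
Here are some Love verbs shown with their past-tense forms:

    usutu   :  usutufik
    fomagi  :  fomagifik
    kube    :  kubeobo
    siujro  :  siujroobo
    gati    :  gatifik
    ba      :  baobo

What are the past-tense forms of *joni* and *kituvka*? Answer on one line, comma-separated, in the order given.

jonifik, kituvkaobo

The alternation tracks the last vowel of the stem — -fik when the last vowel of the stem is a high vowel (*usutu*, *fomagi*, *gati*); -obo when the last vowel of the stem is a non-high vowel (*kube*, *siujro*, *ba*).
The last vowel of *joni* is /i/, which is a high vowel, so the suffix is -fik, giving *jonifik*.
The last vowel of *kituvka* is /a/, which is a non-high vowel, so the suffix is -obo, giving *kituvkaobo*.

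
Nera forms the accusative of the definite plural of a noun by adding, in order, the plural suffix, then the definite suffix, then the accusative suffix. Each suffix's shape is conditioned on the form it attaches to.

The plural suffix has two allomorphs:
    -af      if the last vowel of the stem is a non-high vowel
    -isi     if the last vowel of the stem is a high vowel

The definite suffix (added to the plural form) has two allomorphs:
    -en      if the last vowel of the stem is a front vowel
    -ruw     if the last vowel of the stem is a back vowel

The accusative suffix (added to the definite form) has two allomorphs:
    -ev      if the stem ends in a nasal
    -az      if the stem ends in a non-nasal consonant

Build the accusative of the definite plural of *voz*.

vozafruwaz

*voz* — last vowel /o/ (a non-high vowel) → -af → *vozaf*.
Since the last vowel of the plural form *vozaf* is /a/ (a back vowel), it takes -ruw, giving *vozafruw*.
Since the final consonant of the definite form *vozafruw* is /w/ (non-nasal), it takes -az, giving *vozafruwaz*.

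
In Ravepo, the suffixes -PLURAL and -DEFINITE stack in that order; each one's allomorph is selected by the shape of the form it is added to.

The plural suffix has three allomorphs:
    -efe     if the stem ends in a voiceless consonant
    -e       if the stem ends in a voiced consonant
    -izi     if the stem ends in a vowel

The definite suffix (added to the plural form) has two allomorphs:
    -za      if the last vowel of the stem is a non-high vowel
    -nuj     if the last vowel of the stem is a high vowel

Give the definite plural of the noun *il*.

ileza

The final sound of *il* is /l/, which is a voiced consonant, so the plural suffix is -e, giving *ile*.
The plural form *ile*: last vowel = /e/, a non-high vowel → -za → *ileza*.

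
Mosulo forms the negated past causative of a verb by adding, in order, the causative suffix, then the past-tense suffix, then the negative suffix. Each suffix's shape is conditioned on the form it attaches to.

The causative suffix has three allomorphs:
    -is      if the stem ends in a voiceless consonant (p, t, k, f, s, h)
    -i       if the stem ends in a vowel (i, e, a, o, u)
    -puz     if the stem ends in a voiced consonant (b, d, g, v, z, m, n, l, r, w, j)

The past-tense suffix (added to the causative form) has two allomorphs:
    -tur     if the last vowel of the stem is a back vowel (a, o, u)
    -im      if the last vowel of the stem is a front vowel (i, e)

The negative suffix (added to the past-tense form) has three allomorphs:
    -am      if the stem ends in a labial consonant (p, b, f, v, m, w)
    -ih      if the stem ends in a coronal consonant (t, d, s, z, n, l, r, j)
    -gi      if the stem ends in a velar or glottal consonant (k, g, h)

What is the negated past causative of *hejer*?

The final sound of *hejer* is /r/, which is a voiced consonant, so the causative suffix is -puz, giving *hejerpuz*.
The last vowel of the causative form *hejerpuz* is /u/, which is a back vowel, so the past-tense suffix is -tur, giving *hejerpuztur*.
The past-tense form *hejerpuztur* — final consonant /r/ (coronal) → -ih → *hejerpuzturih*.

hejerpuzturih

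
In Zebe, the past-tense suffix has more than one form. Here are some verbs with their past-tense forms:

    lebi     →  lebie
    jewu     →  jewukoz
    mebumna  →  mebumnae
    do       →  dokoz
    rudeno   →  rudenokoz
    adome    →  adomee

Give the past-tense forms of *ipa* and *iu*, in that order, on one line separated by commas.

Looking at the last vowel of each stem: -koz when the last vowel of the stem is a rounded vowel (*jewu*, *do*, *rudeno*); -e when the last vowel of the stem is an unrounded vowel (*lebi*, *mebumna*, *adome*).
The last vowel of *ipa* is /a/, which is an unrounded vowel, so the suffix is -e, giving *ipae*.
Since the last vowel of *iu* is /u/ (a rounded vowel), it takes -koz, giving *iukoz*.

ipae, iukoz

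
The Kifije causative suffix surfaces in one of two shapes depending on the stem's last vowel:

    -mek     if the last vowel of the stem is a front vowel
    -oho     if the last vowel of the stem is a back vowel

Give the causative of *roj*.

rojoho

*roj*: last vowel = /o/, a back vowel → -oho → *rojoho*.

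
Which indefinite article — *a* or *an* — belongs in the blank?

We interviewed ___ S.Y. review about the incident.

The indefinite article is chosen by the initial *sound* of the following word, not its spelling.
The initialism *S.Y.* is read letter by letter; the first letter, S, is pronounced /ɛs/, which begins with a vowel sound.
So the article is *an*: We interviewed an S.Y. review about the incident.

an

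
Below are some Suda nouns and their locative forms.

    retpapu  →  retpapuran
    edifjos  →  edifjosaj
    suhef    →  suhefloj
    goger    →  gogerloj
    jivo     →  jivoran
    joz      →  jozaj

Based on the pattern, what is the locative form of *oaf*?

oafloj

Looking at the final sound of each stem: -aj when the stem ends in a sibilant (*edifjos*, *joz*); -loj when the stem ends in a non-sibilant consonant (*suhef*, *goger*); -ran when the stem ends in a vowel (*retpapu*, *jivo*).
The final sound of *oaf* is /f/, which is a non-sibilant consonant, so the suffix is -loj, giving *oafloj*.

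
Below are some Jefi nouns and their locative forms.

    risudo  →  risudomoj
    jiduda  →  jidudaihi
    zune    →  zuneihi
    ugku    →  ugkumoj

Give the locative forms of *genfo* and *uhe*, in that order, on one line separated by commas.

The alternation tracks the last vowel of the stem — -moj when the last vowel of the stem is a rounded vowel (*risudo*, *ugku*); -ihi when the last vowel of the stem is an unrounded vowel (*jiduda*, *zune*).
*genfo* — last vowel /o/ (a rounded vowel) → -moj → *genfomoj*.
Since the last vowel of *uhe* is /e/ (an unrounded vowel), it takes -ihi, giving *uheihi*.

genfomoj, uheihi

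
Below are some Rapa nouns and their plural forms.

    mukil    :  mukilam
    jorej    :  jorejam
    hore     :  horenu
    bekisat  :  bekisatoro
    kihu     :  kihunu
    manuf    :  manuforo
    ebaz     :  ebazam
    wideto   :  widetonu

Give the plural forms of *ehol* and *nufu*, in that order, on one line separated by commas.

The pattern is voicing of the final sound: -oro when the stem ends in a voiceless consonant (*bekisat*, *manuf*); -am when the stem ends in a voiced consonant (*mukil*, *jorej*, *ebaz*); -nu when the stem ends in a vowel (*hore*, *kihu*, *wideto*).
Since the final sound of *ehol* is /l/ (a voiced consonant), it takes -am, giving *eholam*.
The final sound of *nufu* is /u/, which is a vowel, so the suffix is -nu, giving *nufunu*.

eholam, nufunu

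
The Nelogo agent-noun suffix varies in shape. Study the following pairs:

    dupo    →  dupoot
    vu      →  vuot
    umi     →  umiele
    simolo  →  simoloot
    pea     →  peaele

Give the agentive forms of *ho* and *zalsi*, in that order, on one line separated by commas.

Looking at the last vowel of each stem: -ot when the last vowel of the stem is a rounded vowel (*dupo*, *vu*, *simolo*); -ele when the last vowel of the stem is an unrounded vowel (*umi*, *pea*).
Since the last vowel of *ho* is /o/ (a rounded vowel), it takes -ot, giving *hoot*.
*zalsi*: last vowel = /i/, an unrounded vowel → -ele → *zalsiele*.

hoot, zalsiele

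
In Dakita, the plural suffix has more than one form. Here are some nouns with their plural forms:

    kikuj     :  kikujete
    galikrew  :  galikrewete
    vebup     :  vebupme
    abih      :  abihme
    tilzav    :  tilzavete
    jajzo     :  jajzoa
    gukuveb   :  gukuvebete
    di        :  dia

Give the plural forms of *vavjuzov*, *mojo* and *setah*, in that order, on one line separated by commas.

vavjuzovete, mojoa, setahme

The suffix is conditioned by the final sound: -me when the stem ends in a voiceless consonant (*vebup*, *abih*); -ete when the stem ends in a voiced consonant (*kikuj*, *galikrew*, *tilzav*, *gukuveb*); -a when the stem ends in a vowel (*jajzo*, *di*).
*vavjuzov*: final sound = /v/, a voiced consonant → -ete → *vavjuzovete*.
*mojo* — final sound /o/ (a vowel) → -a → *mojoa*.
The final sound of *setah* is /h/, which is a voiceless consonant, so the suffix is -me, giving *setahme*.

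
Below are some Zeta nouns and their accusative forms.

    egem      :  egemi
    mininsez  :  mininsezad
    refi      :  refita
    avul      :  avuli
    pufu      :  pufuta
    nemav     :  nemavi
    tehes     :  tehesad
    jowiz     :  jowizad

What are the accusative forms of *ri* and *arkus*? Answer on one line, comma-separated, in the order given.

The pattern is sibilance of the final sound: -ad when the stem ends in a sibilant (*mininsez*, *tehes*, *jowiz*); -i when the stem ends in a non-sibilant consonant (*egem*, *avul*, *nemav*); -ta when the stem ends in a vowel (*refi*, *pufu*).
*ri* — final sound /i/ (a vowel) → -ta → *rita*.
*arkus*: final sound = /s/, a sibilant → -ad → *arkusad*.

rita, arkusad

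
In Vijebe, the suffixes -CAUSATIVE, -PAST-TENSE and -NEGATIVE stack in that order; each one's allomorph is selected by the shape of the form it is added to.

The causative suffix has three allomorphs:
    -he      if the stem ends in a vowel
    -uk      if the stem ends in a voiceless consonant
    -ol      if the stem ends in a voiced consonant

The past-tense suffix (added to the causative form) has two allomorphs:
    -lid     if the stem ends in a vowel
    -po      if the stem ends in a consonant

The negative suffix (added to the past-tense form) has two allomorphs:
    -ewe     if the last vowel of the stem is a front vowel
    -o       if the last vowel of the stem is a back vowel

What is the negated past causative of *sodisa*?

The final sound of *sodisa* is /a/, which is a vowel, so the causative suffix is -he, giving *sodisahe*.
Since the final sound of the causative form *sodisahe* is /e/ (a vowel), it takes -lid, giving *sodisahelid*.
Since the last vowel of the past-tense form *sodisahelid* is /i/ (a front vowel), it takes -ewe, giving *sodisahelidewe*.

sodisahelidewe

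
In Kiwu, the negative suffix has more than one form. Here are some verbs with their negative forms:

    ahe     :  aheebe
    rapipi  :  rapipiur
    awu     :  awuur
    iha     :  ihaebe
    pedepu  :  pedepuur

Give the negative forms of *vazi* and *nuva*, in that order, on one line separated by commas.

The pattern is height harmony: -ur when the last vowel of the stem is a high vowel (*rapipi*, *awu*, *pedepu*); -ebe when the last vowel of the stem is a non-high vowel (*ahe*, *iha*).
The last vowel of *vazi* is /i/, which is a high vowel, so the suffix is -ur, giving *vaziur*.
Since the last vowel of *nuva* is /a/ (a non-high vowel), it takes -ebe, giving *nuvaebe*.

vaziur, nuvaebe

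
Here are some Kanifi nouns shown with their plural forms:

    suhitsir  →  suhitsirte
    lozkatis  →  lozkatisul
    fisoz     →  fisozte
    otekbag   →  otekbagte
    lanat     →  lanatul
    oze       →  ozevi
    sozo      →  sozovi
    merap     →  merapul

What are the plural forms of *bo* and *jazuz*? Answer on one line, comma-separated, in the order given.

The pattern is voicing of the final sound: -ul when the stem ends in a voiceless consonant (*lozkatis*, *lanat*, *merap*); -te when the stem ends in a voiced consonant (*suhitsir*, *fisoz*, *otekbag*); -vi when the stem ends in a vowel (*oze*, *sozo*).
Since the final sound of *bo* is /o/ (a vowel), it takes -vi, giving *bovi*.
*jazuz*: final sound = /z/, a voiced consonant → -te → *jazuzte*.

bovi, jazuzte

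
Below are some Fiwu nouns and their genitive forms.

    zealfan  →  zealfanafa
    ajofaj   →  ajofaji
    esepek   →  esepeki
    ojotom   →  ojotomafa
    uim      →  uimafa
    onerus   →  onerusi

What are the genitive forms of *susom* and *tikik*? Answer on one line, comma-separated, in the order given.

susomafa, tikiki

The pattern is nasality of the final consonant: -afa when the stem ends in a nasal (*zealfan*, *ojotom*, *uim*); -i when the stem ends in a non-nasal consonant (*ajofaj*, *esepek*, *onerus*).
Since the final consonant of *susom* is /m/ (a nasal), it takes -afa, giving *susomafa*.
*tikik*: final consonant = /k/, non-nasal → -i → *tikiki*.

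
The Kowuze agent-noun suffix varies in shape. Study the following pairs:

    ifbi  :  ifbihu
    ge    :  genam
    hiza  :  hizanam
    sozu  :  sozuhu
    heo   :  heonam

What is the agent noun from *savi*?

The suffix is conditioned by the last vowel: -hu when the last vowel of the stem is a high vowel (*ifbi*, *sozu*); -nam when the last vowel of the stem is a non-high vowel (*ge*, *hiza*, *heo*).
The last vowel of *savi* is /i/, which is a high vowel, so the suffix is -hu, giving *savihu*.

savihu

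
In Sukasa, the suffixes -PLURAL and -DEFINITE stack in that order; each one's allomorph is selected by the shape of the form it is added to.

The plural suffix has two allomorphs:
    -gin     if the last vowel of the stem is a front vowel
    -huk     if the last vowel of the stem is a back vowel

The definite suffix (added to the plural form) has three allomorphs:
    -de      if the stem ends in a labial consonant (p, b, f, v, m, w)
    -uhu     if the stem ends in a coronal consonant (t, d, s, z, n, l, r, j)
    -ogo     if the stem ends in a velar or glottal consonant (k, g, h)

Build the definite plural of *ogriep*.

*ogriep* — last vowel /e/ (a front vowel) → -gin → *ogriepgin*.
The final consonant of the plural form *ogriepgin* is /n/, which is coronal, so the definite suffix is -uhu, giving *ogriepginuhu*.

ogriepginuhu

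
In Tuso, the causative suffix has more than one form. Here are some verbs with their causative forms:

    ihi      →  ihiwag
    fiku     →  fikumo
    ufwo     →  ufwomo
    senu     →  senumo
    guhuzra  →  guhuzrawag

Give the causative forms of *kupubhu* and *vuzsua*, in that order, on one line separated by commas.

The alternation tracks the last vowel of the stem — -mo when the last vowel of the stem is a rounded vowel (*fiku*, *ufwo*, *senu*); -wag when the last vowel of the stem is an unrounded vowel (*ihi*, *guhuzra*).
*kupubhu*: last vowel = /u/, a rounded vowel → -mo → *kupubhumo*.
Since the last vowel of *vuzsua* is /a/ (an unrounded vowel), it takes -wag, giving *vuzsuawag*.

kupubhumo, vuzsuawag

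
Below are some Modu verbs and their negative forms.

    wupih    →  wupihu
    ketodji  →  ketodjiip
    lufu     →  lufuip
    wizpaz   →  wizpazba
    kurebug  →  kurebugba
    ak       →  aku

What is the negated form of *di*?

The alternation tracks the final sound of the stem — -u when the stem ends in a voiceless consonant (*wupih*, *ak*); -ba when the stem ends in a voiced consonant (*wizpaz*, *kurebug*); -ip when the stem ends in a vowel (*ketodji*, *lufu*).
*di* — final sound /i/ (a vowel) → -ip → *diip*.

diip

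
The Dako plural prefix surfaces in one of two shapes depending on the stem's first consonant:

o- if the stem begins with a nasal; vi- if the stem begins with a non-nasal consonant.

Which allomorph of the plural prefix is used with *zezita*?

*zezita*: first consonant = /z/, non-nasal → vi-.

vi-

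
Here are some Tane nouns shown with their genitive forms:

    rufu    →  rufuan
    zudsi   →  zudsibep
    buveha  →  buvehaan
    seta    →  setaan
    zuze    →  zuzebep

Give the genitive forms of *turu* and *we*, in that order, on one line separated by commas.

The pattern is front/back vowel harmony: -bep when the last vowel of the stem is a front vowel (*zudsi*, *zuze*); -an when the last vowel of the stem is a back vowel (*rufu*, *buveha*, *seta*).
*turu*: last vowel = /u/, a back vowel → -an → *turuan*.
Since the last vowel of *we* is /e/ (a front vowel), it takes -bep, giving *webep*.

turuan, webep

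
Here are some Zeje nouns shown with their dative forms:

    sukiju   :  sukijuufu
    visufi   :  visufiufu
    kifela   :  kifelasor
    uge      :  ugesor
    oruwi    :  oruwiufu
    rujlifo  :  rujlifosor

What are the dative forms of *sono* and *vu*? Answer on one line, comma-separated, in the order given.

The pattern is height harmony: -ufu when the last vowel of the stem is a high vowel (*sukiju*, *visufi*, *oruwi*); -sor when the last vowel of the stem is a non-high vowel (*kifela*, *uge*, *rujlifo*).
Since the last vowel of *sono* is /o/ (a non-high vowel), it takes -sor, giving *sonosor*.
The last vowel of *vu* is /u/, which is a high vowel, so the suffix is -ufu, giving *vuufu*.

sonosor, vuufu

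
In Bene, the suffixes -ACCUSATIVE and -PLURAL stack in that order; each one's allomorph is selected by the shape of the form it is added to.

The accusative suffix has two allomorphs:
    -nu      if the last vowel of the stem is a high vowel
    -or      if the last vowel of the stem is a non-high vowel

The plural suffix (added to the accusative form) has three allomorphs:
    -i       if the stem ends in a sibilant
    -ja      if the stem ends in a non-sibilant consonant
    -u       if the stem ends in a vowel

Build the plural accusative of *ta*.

taorja

*ta*: last vowel = /a/, a non-high vowel → -or → *taor*.
The final sound of the accusative form *taor* is /r/, which is a non-sibilant consonant, so the plural suffix is -ja, giving *taorja*.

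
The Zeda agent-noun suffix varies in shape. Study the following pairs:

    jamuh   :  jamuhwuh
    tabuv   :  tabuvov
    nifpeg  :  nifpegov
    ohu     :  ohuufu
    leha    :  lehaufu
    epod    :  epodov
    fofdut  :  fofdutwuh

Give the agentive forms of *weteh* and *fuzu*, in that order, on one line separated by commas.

The suffix is conditioned by the final sound: -wuh when the stem ends in a voiceless consonant (*jamuh*, *fofdut*); -ov when the stem ends in a voiced consonant (*tabuv*, *nifpeg*, *epod*); -ufu when the stem ends in a vowel (*ohu*, *leha*).
*weteh*: final sound = /h/, a voiceless consonant → -wuh → *wetehwuh*.
*fuzu* — final sound /u/ (a vowel) → -ufu → *fuzuufu*.

wetehwuh, fuzuufu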